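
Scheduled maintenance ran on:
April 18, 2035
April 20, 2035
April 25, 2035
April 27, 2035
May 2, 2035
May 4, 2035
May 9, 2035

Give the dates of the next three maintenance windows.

Every event lands on a Wednesday or Friday (gaps cycle 2, 5, 2, 5, 2, 5).
So the schedule is: every Wednesday and Friday.
Next Friday: May 11, 2035.
Next Wednesday: May 16, 2035.
The following Friday is May 18, 2035.

May 11, 2035; May 16, 2035; May 18, 2035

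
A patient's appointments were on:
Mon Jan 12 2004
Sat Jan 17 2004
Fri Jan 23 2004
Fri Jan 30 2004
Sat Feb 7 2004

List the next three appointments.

Gaps: 5, 6, 7, 8 days — each gap is 1 larger than the previous one.
Next gap: 9 days. Sat Feb 7 2004 + 9 days = Mon Feb 16 2004.
Next gap: 10 days. Mon Feb 16 2004 + 10 days = Thu Feb 26 2004.
Next gap: 11 days. Thu Feb 26 2004 + 11 days = Mon Mar 8 2004.

Mon Feb 16 2004, Thu Feb 26 2004, Mon Mar 8 2004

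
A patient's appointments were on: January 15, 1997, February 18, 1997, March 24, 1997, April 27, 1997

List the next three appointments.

Gaps between consecutive events: 34, 34, 34 days — a constant 34-day interval.
April 27, 1997 + 34 days = May 31, 1997.
May 31, 1997 + 34 days = July 4, 1997.
July 4, 1997 + 34 days = August 7, 1997.

May 31, 1997; July 4, 1997; August 7, 1997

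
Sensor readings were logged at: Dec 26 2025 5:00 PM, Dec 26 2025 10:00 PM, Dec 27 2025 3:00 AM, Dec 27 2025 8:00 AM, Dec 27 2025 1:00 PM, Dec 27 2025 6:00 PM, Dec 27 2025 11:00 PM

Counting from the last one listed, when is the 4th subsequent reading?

Dec 28 2025 7:00 PM

The interval is a steady 5 hours (5, 5, 5, 5, 5, 5).
Dec 27 2025 11:00 PM + 5 h = Dec 28 2025 4:00 AM.
Dec 28 2025 4:00 AM + 5 h = Dec 28 2025 9:00 AM.
Dec 28 2025 9:00 AM + 5 h = Dec 28 2025 2:00 PM.
Dec 28 2025 2:00 PM + 5 h = Dec 28 2025 7:00 PM.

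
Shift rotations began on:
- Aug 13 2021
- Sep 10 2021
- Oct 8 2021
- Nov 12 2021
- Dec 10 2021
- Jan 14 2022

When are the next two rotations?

These are Fridays at 28- or 35-day spacing (28, 28, 35, 28, 35).
The pattern: 2nd Friday of the month.
February 2022 — 2nd Friday is Feb 11 2022.
2nd Friday of March 2022: Mar 11 2022.

Feb 11 2022, Mar 11 2022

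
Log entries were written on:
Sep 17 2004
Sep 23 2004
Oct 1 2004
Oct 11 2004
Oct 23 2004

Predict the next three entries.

Nov 6 2004, Nov 22 2004, Dec 10 2004

Gaps: 6, 8, 10, 12 days — each gap is 2 larger than the previous one.
Next gap: 14 days. Oct 23 2004 + 14 days = Nov 6 2004.
Next gap: 16 days. Nov 6 2004 + 16 days = Nov 22 2004.
Next gap: 18 days. Nov 22 2004 + 18 days = Dec 10 2004.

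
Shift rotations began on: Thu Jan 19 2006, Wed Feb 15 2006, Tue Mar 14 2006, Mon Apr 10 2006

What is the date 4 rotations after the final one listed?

Thu Jul 27 2006

Gaps between consecutive events: 27, 27, 27 days — a constant 27-day interval.
Mon Apr 10 2006 + 27 days = Sun May 7 2006.
Sun May 7 2006 + 27 days = Sat Jun 3 2006.
Sat Jun 3 2006 + 27 days = Fri Jun 30 2006.
Fri Jun 30 2006 + 27 days = Thu Jul 27 2006.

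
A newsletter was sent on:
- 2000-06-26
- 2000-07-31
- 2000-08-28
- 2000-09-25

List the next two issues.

2000-10-30, 2000-11-27

All Mondays; the gaps (35, 28, 28) vary with month length.
This is the last Monday of each month.
October 2000 ends with Monday 2000-10-30.
November 2000 ends with Monday 2000-11-27.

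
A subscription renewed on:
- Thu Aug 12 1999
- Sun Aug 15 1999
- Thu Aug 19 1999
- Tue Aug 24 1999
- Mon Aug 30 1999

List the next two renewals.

Mon Sep 6 1999, Tue Sep 14 1999

Intervals are 3, 4, 5, 6 days — an arithmetic progression with common difference 1.
Next gap: 7 days. Mon Aug 30 1999 + 7 days = Mon Sep 6 1999.
Next gap: 8 days. Mon Sep 6 1999 + 8 days = Tue Sep 14 1999.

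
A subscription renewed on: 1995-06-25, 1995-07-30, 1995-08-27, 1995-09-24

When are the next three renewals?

1995-10-29, 1995-11-26, 1995-12-31

Every date is a Sunday; gaps 35, 28, 28 days.
Each is the last Sunday of its month (at least one falls on the 29th or later, ruling out '4th Sunday').
October 1995 ends with Sunday 1995-10-29.
Last Sunday of November 1995: 1995-11-26.
Last Sunday of December 1995: 1995-12-31.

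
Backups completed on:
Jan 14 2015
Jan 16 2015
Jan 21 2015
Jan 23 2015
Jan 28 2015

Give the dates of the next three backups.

The gap pattern 2, 5, 2, 5 repeats every 2 events.
These are the Wednesdays and Fridays of each week.
Next Friday: Jan 30 2015.
The following Wednesday is Feb 4 2015.
The following Friday is Feb 6 2015.

Jan 30 2015, Feb 4 2015, Feb 6 2015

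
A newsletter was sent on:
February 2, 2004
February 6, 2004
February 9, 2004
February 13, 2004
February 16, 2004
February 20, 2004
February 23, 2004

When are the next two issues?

Every event lands on a Monday or Friday (gaps cycle 4, 3, 4, 3, 4, 3).
So the schedule is: every Monday and Friday.
The following Friday is February 27, 2004.
Next Monday: March 1, 2004.

February 27, 2004; March 1, 2004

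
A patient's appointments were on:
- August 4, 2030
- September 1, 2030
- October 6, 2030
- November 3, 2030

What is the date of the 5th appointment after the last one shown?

These are Sundays at 28- or 35-day spacing (28, 35, 28).
The pattern: 1st Sunday of the month.
December 2030 — 1st Sunday is December 1, 2030.
1st Sunday of January 2031: January 5, 2031.
1st Sunday of February 2031: February 2, 2031.
1st Sunday of March 2031: March 2, 2031.
1st Sunday of April 2031: April 6, 2031.

April 6, 2031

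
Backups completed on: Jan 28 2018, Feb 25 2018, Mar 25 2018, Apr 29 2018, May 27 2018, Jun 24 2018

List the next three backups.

Jul 29 2018, Aug 26 2018, Sep 30 2018

Every date is a Sunday; gaps 28, 28, 35, 28, 28 days.
Each is the last Sunday of its month (at least one falls on the 29th or later, ruling out '4th Sunday').
Last Sunday of July 2018: Jul 29 2018.
August 2018 ends with Sunday Aug 26 2018.
September 2018 ends with Sunday Sep 30 2018.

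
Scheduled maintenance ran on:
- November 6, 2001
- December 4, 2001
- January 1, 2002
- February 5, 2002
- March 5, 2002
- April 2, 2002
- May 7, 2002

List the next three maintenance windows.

June 4, 2002; July 2, 2002; August 6, 2002

These are Tuesdays at 28- or 35-day spacing (28, 28, 35, 28, 28, 35).
The pattern: 1st Tuesday of the month.
1st Tuesday of June 2002: June 4, 2002.
July 2002 — 1st Tuesday is July 2, 2002.
1st Tuesday of August 2002: August 6, 2002.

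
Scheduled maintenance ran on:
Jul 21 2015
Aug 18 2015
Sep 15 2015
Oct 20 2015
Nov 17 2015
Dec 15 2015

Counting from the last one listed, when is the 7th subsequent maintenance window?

All dates are Tuesdays, 28, 28, 35, 28, 28 days apart.
Specifically, the 3rd Tuesday of each month.
3rd Tuesday of January 2016: Jan 19 2016.
3rd Tuesday of February 2016: Feb 16 2016.
March 2016 — 3rd Tuesday is Mar 15 2016.
April 2016 — 3rd Tuesday is Apr 19 2016.
May 2016 — 3rd Tuesday is May 17 2016.
3rd Tuesday of June 2016: Jun 21 2016.
July 2016 — 3rd Tuesday is Jul 19 2016.

Jul 19 2016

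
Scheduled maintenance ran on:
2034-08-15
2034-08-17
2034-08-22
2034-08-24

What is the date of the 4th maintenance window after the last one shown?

The gap pattern 2, 5, 2 repeats every 2 events.
These are the Tuesdays and Thursdays of each week.
Next Tuesday: 2034-08-29.
Next Thursday: 2034-08-31.
The following Tuesday is 2034-09-05.
The following Thursday is 2034-09-07.

2034-09-07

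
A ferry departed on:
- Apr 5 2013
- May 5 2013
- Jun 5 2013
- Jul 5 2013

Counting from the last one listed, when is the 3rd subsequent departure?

Gaps: 30, 31, 30 days — not constant. Every event is on the 5th of the month.
Pattern: the 5th of each month.
Next: August 2013 → Aug 5 2013.
Next: September 2013 → Sep 5 2013.
October 2013: Oct 5 2013.

Oct 5 2013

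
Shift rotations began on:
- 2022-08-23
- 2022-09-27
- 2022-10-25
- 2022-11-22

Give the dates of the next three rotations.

2022-12-27, 2023-01-24, 2023-02-28

All dates are Tuesdays, 35, 28, 28 days apart.
Specifically, the 4th Tuesday of each month.
4th Tuesday of December 2022: 2022-12-27.
4th Tuesday of January 2023: 2023-01-24.
4th Tuesday of February 2023: 2023-02-28.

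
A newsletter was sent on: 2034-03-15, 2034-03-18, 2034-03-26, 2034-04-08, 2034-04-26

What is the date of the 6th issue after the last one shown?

The spacing grows by 5 each time: 3, 8, 13, 18 days.
Next gap: 23 days. 2034-04-26 + 23 days = 2034-05-19.
Next gap: 28 days. 2034-05-19 + 28 days = 2034-06-16.
Next gap: 33 days. 2034-06-16 + 33 days = 2034-07-19.
Next gap: 38 days. 2034-07-19 + 38 days = 2034-08-26.
Next gap: 43 days. 2034-08-26 + 43 days = 2034-10-08.
Next gap: 48 days. 2034-10-08 + 48 days = 2034-11-25.

2034-11-25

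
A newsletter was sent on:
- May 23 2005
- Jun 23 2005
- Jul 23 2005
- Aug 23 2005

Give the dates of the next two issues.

The day-of-month is always 23 (31, 30, 31 days between events).
So this recurs on the 23rd of each month.
September 2005: Sep 23 2005.
October 2005: Oct 23 2005.

Sep 23 2005, Oct 23 2005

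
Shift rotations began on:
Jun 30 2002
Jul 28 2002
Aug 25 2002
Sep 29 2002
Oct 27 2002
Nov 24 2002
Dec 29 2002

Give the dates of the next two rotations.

Jan 26 2003, Feb 23 2003

Every date is a Sunday; gaps 28, 28, 35, 28, 28, 35 days.
Each is the last Sunday of its month (at least one falls on the 29th or later, ruling out '4th Sunday').
Last Sunday of January 2003: Jan 26 2003.
Last Sunday of February 2003: Feb 23 2003.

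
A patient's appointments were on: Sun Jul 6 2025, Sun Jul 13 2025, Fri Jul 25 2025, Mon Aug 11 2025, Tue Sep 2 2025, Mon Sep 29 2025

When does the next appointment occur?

Fri Oct 31 2025

Gaps: 7, 12, 17, 22, 27 days — each gap is 5 larger than the previous one.
Next gap: 32 days. Mon Sep 29 2025 + 32 days = Fri Oct 31 2025.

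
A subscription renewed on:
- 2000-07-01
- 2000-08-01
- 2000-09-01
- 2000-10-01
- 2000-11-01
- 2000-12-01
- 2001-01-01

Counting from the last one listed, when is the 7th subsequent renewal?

Each date is the 1st; the gaps (31, 31, 30, 31, 30, 31) track the month lengths.
The rule is the 1st of each month.
February 2001: 2001-02-01.
March 2001: 2001-03-01.
Next: April 2001 → 2001-04-01.
Next: May 2001 → 2001-05-01.
Next: June 2001 → 2001-06-01.
Next: July 2001 → 2001-07-01.
Next: August 2001 → 2001-08-01.

2001-08-01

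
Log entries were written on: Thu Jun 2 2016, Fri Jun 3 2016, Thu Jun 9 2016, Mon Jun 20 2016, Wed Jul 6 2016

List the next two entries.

Wed Jul 27 2016, Mon Aug 22 2016

Gaps: 1, 6, 11, 16 days — each gap is 5 larger than the previous one.
Next gap: 21 days. Wed Jul 6 2016 + 21 days = Wed Jul 27 2016.
Next gap: 26 days. Wed Jul 27 2016 + 26 days = Mon Aug 22 2016.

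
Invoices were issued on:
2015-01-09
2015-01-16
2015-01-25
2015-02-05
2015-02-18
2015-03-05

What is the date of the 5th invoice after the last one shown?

2015-06-18

Intervals are 7, 9, 11, 13, 15 days — an arithmetic progression with common difference 2.
Next gap: 17 days. 2015-03-05 + 17 days = 2015-03-22.
Next gap: 19 days. 2015-03-22 + 19 days = 2015-04-10.
Next gap: 21 days. 2015-04-10 + 21 days = 2015-05-01.
Next gap: 23 days. 2015-05-01 + 23 days = 2015-05-24.
Next gap: 25 days. 2015-05-24 + 25 days = 2015-06-18.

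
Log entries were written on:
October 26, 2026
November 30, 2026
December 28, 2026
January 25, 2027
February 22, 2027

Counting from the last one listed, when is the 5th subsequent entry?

July 26, 2027

Every date is a Monday; gaps 35, 28, 28, 28 days.
Each is the last Monday of its month (at least one falls on the 29th or later, ruling out '4th Monday').
March 2027 ends with Monday March 29, 2027.
Last Monday of April 2027: April 26, 2027.
Last Monday of May 2027: May 31, 2027.
June 2027 ends with Monday June 28, 2027.
Last Monday of July 2027: July 26, 2027.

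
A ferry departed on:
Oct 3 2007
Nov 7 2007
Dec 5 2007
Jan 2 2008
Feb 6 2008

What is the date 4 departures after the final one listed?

Gaps: 35, 28, 28, 35 days — a mix of 28 and 35. Every date is a Wednesday.
Each is the 1st Wednesday of its month.
1st Wednesday of March 2008: Mar 5 2008.
April 2008 — 1st Wednesday is Apr 2 2008.
May 2008 — 1st Wednesday is May 7 2008.
1st Wednesday of June 2008: Jun 4 2008.

Jun 4 2008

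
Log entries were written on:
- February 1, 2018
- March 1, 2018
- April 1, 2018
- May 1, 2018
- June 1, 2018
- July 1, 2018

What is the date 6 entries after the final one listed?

January 1, 2019

Each date is the 1st; the gaps (28, 31, 30, 31, 30) track the month lengths.
The rule is the 1st of each month.
August 2018: August 1, 2018.
September 2018: September 1, 2018.
October 2018: October 1, 2018.
Next: November 2018 → November 1, 2018.
December 2018: December 1, 2018.
January 2019: January 1, 2019.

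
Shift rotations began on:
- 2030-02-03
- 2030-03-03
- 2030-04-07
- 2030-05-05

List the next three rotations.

Gaps: 28, 35, 28 days — a mix of 28 and 35. Every date is a Sunday.
Each is the 1st Sunday of its month.
1st Sunday of June 2030: 2030-06-02.
July 2030 — 1st Sunday is 2030-07-07.
1st Sunday of August 2030: 2030-08-04.

2030-06-02, 2030-07-07, 2030-08-04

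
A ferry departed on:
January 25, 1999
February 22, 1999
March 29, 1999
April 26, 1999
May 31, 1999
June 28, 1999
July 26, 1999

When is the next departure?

These are Mondays with 28, 35, 28, 35, 28, 28-day gaps.
Each is the final Monday of its month — March 29, 1999 is past the 28th, so '4th Monday' doesn't fit.
Last Monday of August 1999: August 30, 1999.

August 30, 1999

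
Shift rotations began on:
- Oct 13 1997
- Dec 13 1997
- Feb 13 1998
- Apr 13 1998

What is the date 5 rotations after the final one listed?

Each date is the 13th; the gaps (61, 62, 59) track the month lengths.
The rule is the 13th of every 2 months.
Next: June 1998 → Jun 13 1998.
Next: August 1998 → Aug 13 1998.
Next: October 1998 → Oct 13 1998.
Next: December 1998 → Dec 13 1998.
February 1999: Feb 13 1999.

Feb 13 1999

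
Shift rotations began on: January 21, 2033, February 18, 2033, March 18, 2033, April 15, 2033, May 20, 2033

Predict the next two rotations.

June 17, 2033; July 15, 2033

Gaps: 28, 28, 28, 35 days — a mix of 28 and 35. Every date is a Friday.
Each is the 3rd Friday of its month.
3rd Friday of June 2033: June 17, 2033.
3rd Friday of July 2033: July 15, 2033.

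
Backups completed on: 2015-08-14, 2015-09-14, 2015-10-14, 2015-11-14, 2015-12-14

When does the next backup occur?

Each date is the 14th; the gaps (31, 30, 31, 30) track the month lengths.
The rule is the 14th of each month.
January 2016: 2016-01-14.

2016-01-14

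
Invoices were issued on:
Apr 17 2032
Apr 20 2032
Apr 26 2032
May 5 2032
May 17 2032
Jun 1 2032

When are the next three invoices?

The spacing grows by 3 each time: 3, 6, 9, 12, 15 days.
Next gap: 18 days. Jun 1 2032 + 18 days = Jun 19 2032.
Next gap: 21 days. Jun 19 2032 + 21 days = Jul 10 2032.
Next gap: 24 days. Jul 10 2032 + 24 days = Aug 3 2032.

Jun 19 2032, Jul 10 2032, Aug 3 2032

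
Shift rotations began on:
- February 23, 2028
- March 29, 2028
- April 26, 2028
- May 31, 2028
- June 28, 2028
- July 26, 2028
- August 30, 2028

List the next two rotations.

Every date is a Wednesday; gaps 35, 28, 35, 28, 28, 35 days.
Each is the last Wednesday of its month (at least one falls on the 29th or later, ruling out '4th Wednesday').
September 2028 ends with Wednesday September 27, 2028.
October 2028 ends with Wednesday October 25, 2028.

September 27, 2028; October 25, 2028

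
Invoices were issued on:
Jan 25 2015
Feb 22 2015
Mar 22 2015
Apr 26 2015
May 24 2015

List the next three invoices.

These are Sundays at 28- or 35-day spacing (28, 28, 35, 28).
The pattern: 4th Sunday of the month.
June 2015 — 4th Sunday is Jun 28 2015.
July 2015 — 4th Sunday is Jul 26 2015.
4th Sunday of August 2015: Aug 23 2015.

Jun 28 2015, Jul 26 2015, Aug 23 2015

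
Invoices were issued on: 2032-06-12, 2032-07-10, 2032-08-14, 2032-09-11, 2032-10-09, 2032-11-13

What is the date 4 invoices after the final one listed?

2033-03-12

Gaps: 28, 35, 28, 28, 35 days — a mix of 28 and 35. Every date is a Saturday.
Each is the 2nd Saturday of its month.
2nd Saturday of December 2032: 2032-12-11.
January 2033 — 2nd Saturday is 2033-01-08.
2nd Saturday of February 2033: 2033-02-12.
March 2033 — 2nd Saturday is 2033-03-12.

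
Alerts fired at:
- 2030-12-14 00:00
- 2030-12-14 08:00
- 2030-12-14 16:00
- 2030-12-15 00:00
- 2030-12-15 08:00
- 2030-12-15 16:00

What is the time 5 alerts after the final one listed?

Spacing: 8, 8, 8, 8, 8 h — constant 8 h.
2030-12-15 16:00 + 8 h = 2030-12-16 00:00.
2030-12-16 00:00 + 8 h = 2030-12-16 08:00.
2030-12-16 08:00 + 8 h = 2030-12-16 16:00.
2030-12-16 16:00 + 8 h = 2030-12-17 00:00.
2030-12-17 00:00 + 8 h = 2030-12-17 08:00.

2030-12-17 08:00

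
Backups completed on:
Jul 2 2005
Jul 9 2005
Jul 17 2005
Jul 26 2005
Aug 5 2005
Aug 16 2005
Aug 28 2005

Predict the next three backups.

Intervals are 7, 8, 9, 10, 11, 12 days — an arithmetic progression with common difference 1.
Next gap: 13 days. Aug 28 2005 + 13 days = Sep 10 2005.
Next gap: 14 days. Sep 10 2005 + 14 days = Sep 24 2005.
Next gap: 15 days. Sep 24 2005 + 15 days = Oct 9 2005.

Sep 10 2005, Sep 24 2005, Oct 9 2005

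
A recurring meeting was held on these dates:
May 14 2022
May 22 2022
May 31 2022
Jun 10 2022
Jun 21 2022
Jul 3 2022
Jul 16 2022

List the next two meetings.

Jul 30 2022, Aug 14 2022

Gaps: 8, 9, 10, 11, 12, 13 days — each gap is 1 larger than the previous one.
Next gap: 14 days. Jul 16 2022 + 14 days = Jul 30 2022.
Next gap: 15 days. Jul 30 2022 + 15 days = Aug 14 2022.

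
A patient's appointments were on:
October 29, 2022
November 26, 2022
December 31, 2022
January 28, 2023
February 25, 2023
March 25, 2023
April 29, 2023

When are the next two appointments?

May 27, 2023; June 24, 2023

These are Saturdays with 28, 35, 28, 28, 28, 35-day gaps.
Each is the final Saturday of its month — October 29, 2022 is past the 28th, so '4th Saturday' doesn't fit.
May 2023 ends with Saturday May 27, 2023.
Last Saturday of June 2023: June 24, 2023.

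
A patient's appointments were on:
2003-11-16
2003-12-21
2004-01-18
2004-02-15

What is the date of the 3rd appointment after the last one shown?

These are Sundays at 28- or 35-day spacing (35, 28, 28).
The pattern: 3rd Sunday of the month.
3rd Sunday of March 2004: 2004-03-21.
April 2004 — 3rd Sunday is 2004-04-18.
3rd Sunday of May 2004: 2004-05-16.

2004-05-16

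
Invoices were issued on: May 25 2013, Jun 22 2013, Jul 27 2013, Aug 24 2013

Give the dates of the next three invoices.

Gaps: 28, 35, 28 days — a mix of 28 and 35. Every date is a Saturday.
Each is the 4th Saturday of its month.
September 2013 — 4th Saturday is Sep 28 2013.
4th Saturday of October 2013: Oct 26 2013.
November 2013 — 4th Saturday is Nov 23 2013.

Sep 28 2013, Oct 26 2013, Nov 23 2013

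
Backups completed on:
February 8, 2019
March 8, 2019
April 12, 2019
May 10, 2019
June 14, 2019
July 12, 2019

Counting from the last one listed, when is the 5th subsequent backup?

All dates are Fridays, 28, 35, 28, 35, 28 days apart.
Specifically, the 2nd Friday of each month.
August 2019 — 2nd Friday is August 9, 2019.
2nd Friday of September 2019: September 13, 2019.
October 2019 — 2nd Friday is October 11, 2019.
November 2019 — 2nd Friday is November 8, 2019.
2nd Friday of December 2019: December 13, 2019.

December 13, 2019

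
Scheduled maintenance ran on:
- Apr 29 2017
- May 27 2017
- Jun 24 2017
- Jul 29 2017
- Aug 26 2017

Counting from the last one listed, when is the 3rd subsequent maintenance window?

Nov 25 2017

Every date is a Saturday; gaps 28, 28, 35, 28 days.
Each is the last Saturday of its month (at least one falls on the 29th or later, ruling out '4th Saturday').
Last Saturday of September 2017: Sep 30 2017.
October 2017 ends with Saturday Oct 28 2017.
Last Saturday of November 2017: Nov 25 2017.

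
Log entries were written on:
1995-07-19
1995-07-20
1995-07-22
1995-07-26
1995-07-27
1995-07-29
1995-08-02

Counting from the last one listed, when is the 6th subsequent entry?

1995-08-16

Gaps: 1, 2, 4, 1, 2, 4 days — not constant, but cyclic with period 3.
The events fall on every Wednesday, Thursday and Saturday.
Next Thursday: 1995-08-03.
Next Saturday: 1995-08-05.
The following Wednesday is 1995-08-09.
The following Thursday is 1995-08-10.
Next Saturday: 1995-08-12.
The following Wednesday is 1995-08-16.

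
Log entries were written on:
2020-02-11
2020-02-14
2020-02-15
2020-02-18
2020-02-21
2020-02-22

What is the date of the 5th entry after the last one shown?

2020-03-06

Gaps: 3, 1, 3, 3, 1 days — not constant, but cyclic with period 3.
The events fall on every Tuesday, Friday and Saturday.
Next Tuesday: 2020-02-25.
Next Friday: 2020-02-28.
The following Saturday is 2020-02-29.
Next Tuesday: 2020-03-03.
The following Friday is 2020-03-06.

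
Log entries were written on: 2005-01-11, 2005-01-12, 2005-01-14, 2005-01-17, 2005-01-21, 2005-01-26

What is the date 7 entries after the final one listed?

Gaps: 1, 2, 3, 4, 5 days — each gap is 1 larger than the previous one.
Next gap: 6 days. 2005-01-26 + 6 days = 2005-02-01.
Next gap: 7 days. 2005-02-01 + 7 days = 2005-02-08.
Next gap: 8 days. 2005-02-08 + 8 days = 2005-02-16.
Next gap: 9 days. 2005-02-16 + 9 days = 2005-02-25.
Next gap: 10 days. 2005-02-25 + 10 days = 2005-03-07.
Next gap: 11 days. 2005-03-07 + 11 days = 2005-03-18.
Next gap: 12 days. 2005-03-18 + 12 days = 2005-03-30.

2005-03-30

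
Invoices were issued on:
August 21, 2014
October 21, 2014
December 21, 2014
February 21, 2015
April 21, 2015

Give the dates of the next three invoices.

June 21, 2015; August 21, 2015; October 21, 2015

Each date is the 21st; the gaps (61, 61, 62, 59) track the month lengths.
The rule is the 21st of every 2 months.
Next: June 2015 → June 21, 2015.
August 2015: August 21, 2015.
October 2015: October 21, 2015.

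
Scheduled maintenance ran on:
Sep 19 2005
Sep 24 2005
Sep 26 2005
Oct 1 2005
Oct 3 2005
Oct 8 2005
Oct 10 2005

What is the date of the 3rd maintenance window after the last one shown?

The gap pattern 5, 2, 5, 2, 5, 2 repeats every 2 events.
These are the Mondays and Saturdays of each week.
Next Saturday: Oct 15 2005.
Next Monday: Oct 17 2005.
The following Saturday is Oct 22 2005.

Oct 22 2005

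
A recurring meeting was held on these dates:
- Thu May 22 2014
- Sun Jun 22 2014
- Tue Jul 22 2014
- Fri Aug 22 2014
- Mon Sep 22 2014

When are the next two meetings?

Each date is the 22nd; the gaps (31, 30, 31, 31) track the month lengths.
The rule is the 22nd of each month.
Next: October 2014 → Wed Oct 22 2014.
November 2014: Sat Nov 22 2014.

Wed Oct 22 2014, Sat Nov 22 2014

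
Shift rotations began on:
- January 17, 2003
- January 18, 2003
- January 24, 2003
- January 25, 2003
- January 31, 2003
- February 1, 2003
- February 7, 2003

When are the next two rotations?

February 8, 2003; February 14, 2003

The gap pattern 1, 6, 1, 6, 1, 6 repeats every 2 events.
These are the Fridays and Saturdays of each week.
Next Saturday: February 8, 2003.
The following Friday is February 14, 2003.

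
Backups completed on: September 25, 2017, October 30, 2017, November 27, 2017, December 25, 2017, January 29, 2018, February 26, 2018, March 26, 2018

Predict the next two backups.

These are Mondays with 35, 28, 28, 35, 28, 28-day gaps.
Each is the final Monday of its month — October 30, 2017 is past the 28th, so '4th Monday' doesn't fit.
April 2018 ends with Monday April 30, 2018.
May 2018 ends with Monday May 28, 2018.

April 30, 2018; May 28, 2018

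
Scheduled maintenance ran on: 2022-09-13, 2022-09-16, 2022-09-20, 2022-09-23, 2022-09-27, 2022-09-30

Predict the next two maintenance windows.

2022-10-04, 2022-10-07

The gap pattern 3, 4, 3, 4, 3 repeats every 2 events.
These are the Tuesdays and Fridays of each week.
Next Tuesday: 2022-10-04.
Next Friday: 2022-10-07.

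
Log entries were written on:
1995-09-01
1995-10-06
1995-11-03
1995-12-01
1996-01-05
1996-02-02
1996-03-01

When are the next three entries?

1996-04-05, 1996-05-03, 1996-06-07

These are Fridays at 28- or 35-day spacing (35, 28, 28, 35, 28, 28).
The pattern: 1st Friday of the month.
1st Friday of April 1996: 1996-04-05.
1st Friday of May 1996: 1996-05-03.
June 1996 — 1st Friday is 1996-06-07.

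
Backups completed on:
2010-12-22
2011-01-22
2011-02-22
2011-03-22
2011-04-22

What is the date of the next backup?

Each date is the 22nd; the gaps (31, 31, 28, 31) track the month lengths.
The rule is the 22nd of each month.
Next: May 2011 → 2011-05-22.

2011-05-22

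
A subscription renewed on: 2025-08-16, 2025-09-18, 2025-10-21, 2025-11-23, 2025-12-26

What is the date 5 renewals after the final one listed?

Every event comes 33 days after the last (33, 33, 33, 33).
2025-12-26 + 33 days = 2026-01-28.
2026-01-28 + 33 days = 2026-03-02.
2026-03-02 + 33 days = 2026-04-04.
2026-04-04 + 33 days = 2026-05-07.
2026-05-07 + 33 days = 2026-06-09.

2026-06-09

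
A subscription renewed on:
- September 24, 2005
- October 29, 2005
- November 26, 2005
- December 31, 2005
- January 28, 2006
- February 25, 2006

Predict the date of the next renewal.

These are Saturdays with 35, 28, 35, 28, 28-day gaps.
Each is the final Saturday of its month — October 29, 2005 is past the 28th, so '4th Saturday' doesn't fit.
Last Saturday of March 2006: March 25, 2006.

March 25, 2006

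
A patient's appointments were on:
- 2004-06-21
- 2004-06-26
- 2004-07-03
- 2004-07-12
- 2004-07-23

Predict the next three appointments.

Intervals are 5, 7, 9, 11 days — an arithmetic progression with common difference 2.
Next gap: 13 days. 2004-07-23 + 13 days = 2004-08-05.
Next gap: 15 days. 2004-08-05 + 15 days = 2004-08-20.
Next gap: 17 days. 2004-08-20 + 17 days = 2004-09-06.

2004-08-05, 2004-08-20, 2004-09-06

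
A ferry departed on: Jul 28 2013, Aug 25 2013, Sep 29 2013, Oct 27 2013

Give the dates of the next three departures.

Nov 24 2013, Dec 29 2013, Jan 26 2014

These are Sundays with 28, 35, 28-day gaps.
Each is the final Sunday of its month — Sep 29 2013 is past the 28th, so '4th Sunday' doesn't fit.
November 2013 ends with Sunday Nov 24 2013.
Last Sunday of December 2013: Dec 29 2013.
January 2014 ends with Sunday Jan 26 2014.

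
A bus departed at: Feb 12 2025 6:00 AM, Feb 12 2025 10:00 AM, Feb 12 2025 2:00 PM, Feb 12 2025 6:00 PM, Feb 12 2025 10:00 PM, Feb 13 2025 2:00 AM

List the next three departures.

The interval is a steady 4 hours (4, 4, 4, 4, 4).
Feb 13 2025 2:00 AM + 4 h = Feb 13 2025 6:00 AM.
Feb 13 2025 6:00 AM + 4 h = Feb 13 2025 10:00 AM.
Feb 13 2025 10:00 AM + 4 h = Feb 13 2025 2:00 PM.

Feb 13 2025 6:00 AM, Feb 13 2025 10:00 AM, Feb 13 2025 2:00 PM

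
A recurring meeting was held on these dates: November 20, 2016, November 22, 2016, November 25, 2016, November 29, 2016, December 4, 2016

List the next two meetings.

Gaps: 2, 3, 4, 5 days — each gap is 1 larger than the previous one.
Next gap: 6 days. December 4, 2016 + 6 days = December 10, 2016.
Next gap: 7 days. December 10, 2016 + 7 days = December 17, 2016.

December 10, 2016; December 17, 2016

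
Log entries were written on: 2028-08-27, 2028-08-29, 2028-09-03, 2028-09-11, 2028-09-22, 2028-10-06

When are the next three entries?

2028-10-23, 2028-11-12, 2028-12-05

The spacing grows by 3 each time: 2, 5, 8, 11, 14 days.
Next gap: 17 days. 2028-10-06 + 17 days = 2028-10-23.
Next gap: 20 days. 2028-10-23 + 20 days = 2028-11-12.
Next gap: 23 days. 2028-11-12 + 23 days = 2028-12-05.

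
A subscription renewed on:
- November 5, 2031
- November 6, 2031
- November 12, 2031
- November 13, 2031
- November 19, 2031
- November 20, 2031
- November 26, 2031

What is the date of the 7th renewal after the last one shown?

December 18, 2031

Every event lands on a Wednesday or Thursday (gaps cycle 1, 6, 1, 6, 1, 6).
So the schedule is: every Wednesday and Thursday.
Next Thursday: November 27, 2031.
The following Wednesday is December 3, 2031.
Next Thursday: December 4, 2031.
Next Wednesday: December 10, 2031.
The following Thursday is December 11, 2031.
The following Wednesday is December 17, 2031.
Next Thursday: December 18, 2031.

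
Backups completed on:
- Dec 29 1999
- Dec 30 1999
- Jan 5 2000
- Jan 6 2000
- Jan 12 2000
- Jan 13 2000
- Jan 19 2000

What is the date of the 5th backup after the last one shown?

Gaps: 1, 6, 1, 6, 1, 6 days — not constant, but cyclic with period 2.
The events fall on every Wednesday and Thursday.
The following Thursday is Jan 20 2000.
Next Wednesday: Jan 26 2000.
Next Thursday: Jan 27 2000.
The following Wednesday is Feb 2 2000.
Next Thursday: Feb 3 2000.

Feb 3 2000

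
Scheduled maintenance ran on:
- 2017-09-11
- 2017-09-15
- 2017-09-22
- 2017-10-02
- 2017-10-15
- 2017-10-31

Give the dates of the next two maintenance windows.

Intervals are 4, 7, 10, 13, 16 days — an arithmetic progression with common difference 3.
Next gap: 19 days. 2017-10-31 + 19 days = 2017-11-19.
Next gap: 22 days. 2017-11-19 + 22 days = 2017-12-11.

2017-11-19, 2017-12-11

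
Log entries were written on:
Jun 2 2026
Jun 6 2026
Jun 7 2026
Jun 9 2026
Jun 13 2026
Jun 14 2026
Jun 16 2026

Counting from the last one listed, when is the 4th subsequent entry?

Jun 27 2026

Every event lands on a Tuesday or Saturday or Sunday (gaps cycle 4, 1, 2, 4, 1, 2).
So the schedule is: every Tuesday, Saturday and Sunday.
The following Saturday is Jun 20 2026.
Next Sunday: Jun 21 2026.
The following Tuesday is Jun 23 2026.
Next Saturday: Jun 27 2026.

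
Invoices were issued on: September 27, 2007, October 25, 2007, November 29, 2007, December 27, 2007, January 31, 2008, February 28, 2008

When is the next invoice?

March 27, 2008

These are Thursdays with 28, 35, 28, 35, 28-day gaps.
Each is the final Thursday of its month — November 29, 2007 is past the 28th, so '4th Thursday' doesn't fit.
March 2008 ends with Thursday March 27, 2008.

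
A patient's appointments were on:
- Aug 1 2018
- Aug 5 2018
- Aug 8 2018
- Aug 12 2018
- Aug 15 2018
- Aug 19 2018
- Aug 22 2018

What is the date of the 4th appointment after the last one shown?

Sep 5 2018

The gap pattern 4, 3, 4, 3, 4, 3 repeats every 2 events.
These are the Wednesdays and Sundays of each week.
Next Sunday: Aug 26 2018.
Next Wednesday: Aug 29 2018.
Next Sunday: Sep 2 2018.
The following Wednesday is Sep 5 2018.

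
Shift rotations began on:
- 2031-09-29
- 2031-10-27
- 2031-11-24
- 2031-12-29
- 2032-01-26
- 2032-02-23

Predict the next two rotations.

2032-03-29, 2032-04-26

Every date is a Monday; gaps 28, 28, 35, 28, 28 days.
Each is the last Monday of its month (at least one falls on the 29th or later, ruling out '4th Monday').
Last Monday of March 2032: 2032-03-29.
Last Monday of April 2032: 2032-04-26.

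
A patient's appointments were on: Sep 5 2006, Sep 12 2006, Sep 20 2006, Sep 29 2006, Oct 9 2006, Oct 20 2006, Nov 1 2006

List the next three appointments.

Nov 14 2006, Nov 28 2006, Dec 13 2006

The spacing grows by 1 each time: 7, 8, 9, 10, 11, 12 days.
Next gap: 13 days. Nov 1 2006 + 13 days = Nov 14 2006.
Next gap: 14 days. Nov 14 2006 + 14 days = Nov 28 2006.
Next gap: 15 days. Nov 28 2006 + 15 days = Dec 13 2006.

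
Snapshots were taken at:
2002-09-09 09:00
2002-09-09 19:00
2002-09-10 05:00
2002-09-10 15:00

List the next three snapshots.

Spacing: 10, 10, 10 h — constant 10 h.
2002-09-10 15:00 + 10 h = 2002-09-11 01:00.
2002-09-11 01:00 + 10 h = 2002-09-11 11:00.
2002-09-11 11:00 + 10 h = 2002-09-11 21:00.

2002-09-11 01:00, 2002-09-11 11:00, 2002-09-11 21:00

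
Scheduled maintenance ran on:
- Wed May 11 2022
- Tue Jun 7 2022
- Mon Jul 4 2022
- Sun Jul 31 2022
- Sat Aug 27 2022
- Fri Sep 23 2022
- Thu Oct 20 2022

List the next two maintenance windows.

Every event comes 27 days after the last (27, 27, 27, 27, 27, 27).
Thu Oct 20 2022 + 27 days = Wed Nov 16 2022.
Wed Nov 16 2022 + 27 days = Tue Dec 13 2022.

Wed Nov 16 2022, Tue Dec 13 2022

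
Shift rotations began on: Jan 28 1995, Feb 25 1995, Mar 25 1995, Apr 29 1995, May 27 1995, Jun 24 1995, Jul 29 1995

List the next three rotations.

Aug 26 1995, Sep 30 1995, Oct 28 1995

All Saturdays; the gaps (28, 28, 35, 28, 28, 35) vary with month length.
This is the last Saturday of each month.
Last Saturday of August 1995: Aug 26 1995.
Last Saturday of September 1995: Sep 30 1995.
October 1995 ends with Saturday Oct 28 1995.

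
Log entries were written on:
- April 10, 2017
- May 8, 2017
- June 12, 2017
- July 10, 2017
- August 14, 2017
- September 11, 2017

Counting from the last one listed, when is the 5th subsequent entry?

Gaps: 28, 35, 28, 35, 28 days — a mix of 28 and 35. Every date is a Monday.
Each is the 2nd Monday of its month.
October 2017 — 2nd Monday is October 9, 2017.
2nd Monday of November 2017: November 13, 2017.
2nd Monday of December 2017: December 11, 2017.
2nd Monday of January 2018: January 8, 2018.
2nd Monday of February 2018: February 12, 2018.

February 12, 2018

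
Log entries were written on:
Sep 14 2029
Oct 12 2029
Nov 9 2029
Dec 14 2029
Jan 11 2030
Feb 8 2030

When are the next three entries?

Gaps: 28, 28, 35, 28, 28 days — a mix of 28 and 35. Every date is a Friday.
Each is the 2nd Friday of its month.
2nd Friday of March 2030: Mar 8 2030.
2nd Friday of April 2030: Apr 12 2030.
2nd Friday of May 2030: May 10 2030.

Mar 8 2030, Apr 12 2030, May 10 2030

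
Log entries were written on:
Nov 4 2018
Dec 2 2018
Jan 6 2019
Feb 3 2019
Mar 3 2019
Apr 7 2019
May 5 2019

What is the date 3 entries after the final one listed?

Aug 4 2019

These are Sundays at 28- or 35-day spacing (28, 35, 28, 28, 35, 28).
The pattern: 1st Sunday of the month.
June 2019 — 1st Sunday is Jun 2 2019.
1st Sunday of July 2019: Jul 7 2019.
August 2019 — 1st Sunday is Aug 4 2019.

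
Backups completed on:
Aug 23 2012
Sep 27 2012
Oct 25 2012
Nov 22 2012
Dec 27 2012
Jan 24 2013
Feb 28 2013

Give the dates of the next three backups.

Mar 28 2013, Apr 25 2013, May 23 2013

Gaps: 35, 28, 28, 35, 28, 35 days — a mix of 28 and 35. Every date is a Thursday.
Each is the 4th Thursday of its month.
4th Thursday of March 2013: Mar 28 2013.
4th Thursday of April 2013: Apr 25 2013.
4th Thursday of May 2013: May 23 2013.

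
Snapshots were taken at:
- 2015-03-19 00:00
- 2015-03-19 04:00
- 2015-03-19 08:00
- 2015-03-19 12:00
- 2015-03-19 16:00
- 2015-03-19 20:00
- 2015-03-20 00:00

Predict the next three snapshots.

2015-03-20 04:00, 2015-03-20 08:00, 2015-03-20 12:00

Spacing: 4, 4, 4, 4, 4, 4 h — constant 4 h.
2015-03-20 00:00 + 4 h = 2015-03-20 04:00.
2015-03-20 04:00 + 4 h = 2015-03-20 08:00.
2015-03-20 08:00 + 4 h = 2015-03-20 12:00.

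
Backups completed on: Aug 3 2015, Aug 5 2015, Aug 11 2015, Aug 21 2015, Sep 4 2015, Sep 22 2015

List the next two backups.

Oct 14 2015, Nov 9 2015

Gaps: 2, 6, 10, 14, 18 days — each gap is 4 larger than the previous one.
Next gap: 22 days. Sep 22 2015 + 22 days = Oct 14 2015.
Next gap: 26 days. Oct 14 2015 + 26 days = Nov 9 2015.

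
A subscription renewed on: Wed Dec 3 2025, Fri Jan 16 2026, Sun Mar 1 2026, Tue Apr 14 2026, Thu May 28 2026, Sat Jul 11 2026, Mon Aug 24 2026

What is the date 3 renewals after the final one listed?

Sun Jan 3 2027

The spacing is 44, 44, 44, 44, 44, 44 days — always 44 days.
Mon Aug 24 2026 + 44 days = Wed Oct 7 2026.
Wed Oct 7 2026 + 44 days = Fri Nov 20 2026.
Fri Nov 20 2026 + 44 days = Sun Jan 3 2027.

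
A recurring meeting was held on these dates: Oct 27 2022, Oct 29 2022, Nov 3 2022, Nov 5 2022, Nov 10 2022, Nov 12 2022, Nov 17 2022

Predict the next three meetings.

Every event lands on a Thursday or Saturday (gaps cycle 2, 5, 2, 5, 2, 5).
So the schedule is: every Thursday and Saturday.
Next Saturday: Nov 19 2022.
The following Thursday is Nov 24 2022.
The following Saturday is Nov 26 2022.

Nov 19 2022, Nov 24 2022, Nov 26 2022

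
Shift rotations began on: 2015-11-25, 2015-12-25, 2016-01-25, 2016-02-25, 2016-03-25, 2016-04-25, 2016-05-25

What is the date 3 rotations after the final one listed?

2016-08-25

Gaps: 30, 31, 31, 29, 31, 30 days — not constant. Every event is on the 25th of the month.
Pattern: the 25th of each month.
Next: June 2016 → 2016-06-25.
July 2016: 2016-07-25.
Next: August 2016 → 2016-08-25.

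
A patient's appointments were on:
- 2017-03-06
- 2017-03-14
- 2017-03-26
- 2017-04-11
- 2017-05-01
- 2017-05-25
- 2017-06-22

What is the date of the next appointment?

Intervals are 8, 12, 16, 20, 24, 28 days — an arithmetic progression with common difference 4.
Next gap: 32 days. 2017-06-22 + 32 days = 2017-07-24.

2017-07-24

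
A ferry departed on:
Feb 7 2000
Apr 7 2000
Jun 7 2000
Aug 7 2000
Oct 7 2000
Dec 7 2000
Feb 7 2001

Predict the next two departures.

Each date is the 7th; the gaps (60, 61, 61, 61, 61, 62) track the month lengths.
The rule is the 7th of every 2 months.
Next: April 2001 → Apr 7 2001.
Next: June 2001 → Jun 7 2001.

Apr 7 2001, Jun 7 2001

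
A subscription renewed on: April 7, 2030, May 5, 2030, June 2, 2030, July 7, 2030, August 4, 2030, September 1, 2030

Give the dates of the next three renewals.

October 6, 2030; November 3, 2030; December 1, 2030

These are Sundays at 28- or 35-day spacing (28, 28, 35, 28, 28).
The pattern: 1st Sunday of the month.
1st Sunday of October 2030: October 6, 2030.
November 2030 — 1st Sunday is November 3, 2030.
1st Sunday of December 2030: December 1, 2030.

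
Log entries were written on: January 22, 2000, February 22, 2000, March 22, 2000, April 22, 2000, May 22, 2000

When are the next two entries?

June 22, 2000; July 22, 2000

The day-of-month is always 22 (31, 29, 31, 30 days between events).
So this recurs on the 22nd of each month.
June 2000: June 22, 2000.
July 2000: July 22, 2000.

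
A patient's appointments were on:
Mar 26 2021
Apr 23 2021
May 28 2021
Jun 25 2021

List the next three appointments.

These are Fridays at 28- or 35-day spacing (28, 35, 28).
The pattern: 4th Friday of the month.
4th Friday of July 2021: Jul 23 2021.
4th Friday of August 2021: Aug 27 2021.
4th Friday of September 2021: Sep 24 2021.

Jul 23 2021, Aug 27 2021, Sep 24 2021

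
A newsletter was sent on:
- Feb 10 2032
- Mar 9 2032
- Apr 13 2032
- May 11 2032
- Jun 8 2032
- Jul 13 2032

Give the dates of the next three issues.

Aug 10 2032, Sep 14 2032, Oct 12 2032

These are Tuesdays at 28- or 35-day spacing (28, 35, 28, 28, 35).
The pattern: 2nd Tuesday of the month.
2nd Tuesday of August 2032: Aug 10 2032.
2nd Tuesday of September 2032: Sep 14 2032.
2nd Tuesday of October 2032: Oct 12 2032.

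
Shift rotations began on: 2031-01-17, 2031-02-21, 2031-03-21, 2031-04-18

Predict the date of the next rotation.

2031-05-16

These are Fridays at 28- or 35-day spacing (35, 28, 28).
The pattern: 3rd Friday of the month.
May 2031 — 3rd Friday is 2031-05-16.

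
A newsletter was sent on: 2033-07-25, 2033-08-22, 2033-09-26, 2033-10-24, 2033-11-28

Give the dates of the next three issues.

2033-12-26, 2034-01-23, 2034-02-27

Gaps: 28, 35, 28, 35 days — a mix of 28 and 35. Every date is a Monday.
Each is the 4th Monday of its month.
4th Monday of December 2033: 2033-12-26.
January 2034 — 4th Monday is 2034-01-23.
February 2034 — 4th Monday is 2034-02-27.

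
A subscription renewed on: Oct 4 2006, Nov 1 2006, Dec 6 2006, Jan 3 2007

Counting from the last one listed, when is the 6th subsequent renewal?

Jul 4 2007

These are Wednesdays at 28- or 35-day spacing (28, 35, 28).
The pattern: 1st Wednesday of the month.
1st Wednesday of February 2007: Feb 7 2007.
1st Wednesday of March 2007: Mar 7 2007.
April 2007 — 1st Wednesday is Apr 4 2007.
May 2007 — 1st Wednesday is May 2 2007.
June 2007 — 1st Wednesday is Jun 6 2007.
July 2007 — 1st Wednesday is Jul 4 2007.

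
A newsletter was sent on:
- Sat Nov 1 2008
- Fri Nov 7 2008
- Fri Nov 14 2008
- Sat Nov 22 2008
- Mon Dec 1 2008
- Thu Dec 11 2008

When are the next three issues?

Gaps: 6, 7, 8, 9, 10 days — each gap is 1 larger than the previous one.
Next gap: 11 days. Thu Dec 11 2008 + 11 days = Mon Dec 22 2008.
Next gap: 12 days. Mon Dec 22 2008 + 12 days = Sat Jan 3 2009.
Next gap: 13 days. Sat Jan 3 2009 + 13 days = Fri Jan 16 2009.

Mon Dec 22 2008, Sat Jan 3 2009, Fri Jan 16 2009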